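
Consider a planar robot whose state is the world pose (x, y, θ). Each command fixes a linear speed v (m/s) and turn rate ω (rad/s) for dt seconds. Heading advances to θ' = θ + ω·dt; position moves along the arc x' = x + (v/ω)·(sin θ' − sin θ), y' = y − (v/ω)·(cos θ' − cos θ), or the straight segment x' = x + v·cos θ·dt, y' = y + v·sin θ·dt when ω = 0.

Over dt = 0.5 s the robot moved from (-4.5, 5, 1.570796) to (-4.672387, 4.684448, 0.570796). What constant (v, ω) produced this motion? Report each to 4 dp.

Δθ = 0.570796 − 1.570796 = -1.000000
ω = Δθ/dt = -1.000000/0.5 = -2.0000
R = −Δy/(cos θ' − cos θ) = 0.3750
v = R·ω = 0.3750·-2.0000 = -0.7500

v = -0.7500, ω = -2.0000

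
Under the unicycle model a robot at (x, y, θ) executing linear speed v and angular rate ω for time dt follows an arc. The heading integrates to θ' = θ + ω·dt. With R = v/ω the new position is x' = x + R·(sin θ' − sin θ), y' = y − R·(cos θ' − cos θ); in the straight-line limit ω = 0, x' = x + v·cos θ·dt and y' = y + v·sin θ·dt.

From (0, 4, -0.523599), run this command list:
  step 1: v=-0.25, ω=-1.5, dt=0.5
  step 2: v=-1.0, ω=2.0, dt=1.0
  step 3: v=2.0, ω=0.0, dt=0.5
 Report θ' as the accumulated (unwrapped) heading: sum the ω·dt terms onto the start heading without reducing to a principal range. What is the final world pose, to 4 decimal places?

step 1: θ'=-1.2736 (R=0.1667) → pose (-0.0760, 4.0955, -1.2736)
step 2: θ'=0.7264 (R=-0.5000) → pose (-0.8862, 4.3229, 0.7264)
step 3: θ'=0.7264 (straight) → pose (-0.1386, 4.9871, 0.7264)

(-0.1386, 4.9871, 0.7264)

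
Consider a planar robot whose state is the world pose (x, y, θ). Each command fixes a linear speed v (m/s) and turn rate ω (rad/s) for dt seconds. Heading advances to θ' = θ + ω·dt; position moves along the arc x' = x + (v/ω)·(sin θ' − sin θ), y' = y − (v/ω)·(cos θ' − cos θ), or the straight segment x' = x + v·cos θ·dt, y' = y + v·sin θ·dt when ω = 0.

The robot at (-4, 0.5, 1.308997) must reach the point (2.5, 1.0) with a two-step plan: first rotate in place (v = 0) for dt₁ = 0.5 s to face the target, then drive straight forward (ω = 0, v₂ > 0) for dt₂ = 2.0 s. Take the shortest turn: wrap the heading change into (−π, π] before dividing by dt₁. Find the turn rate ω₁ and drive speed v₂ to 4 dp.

ω₁ = -2.4645, v₂ = 3.2596

heading to target = atan2(1−0.5, 2.5−-4) = 0.0768
Δθ = wrap(0.0768 − 1.3090) = -1.2322; ω₁ = Δθ/dt₁ = -2.4645
distance = √((2.5−-4)² + (1−0.5)²) = 6.5192; v₂ = distance/dt₂ = 3.2596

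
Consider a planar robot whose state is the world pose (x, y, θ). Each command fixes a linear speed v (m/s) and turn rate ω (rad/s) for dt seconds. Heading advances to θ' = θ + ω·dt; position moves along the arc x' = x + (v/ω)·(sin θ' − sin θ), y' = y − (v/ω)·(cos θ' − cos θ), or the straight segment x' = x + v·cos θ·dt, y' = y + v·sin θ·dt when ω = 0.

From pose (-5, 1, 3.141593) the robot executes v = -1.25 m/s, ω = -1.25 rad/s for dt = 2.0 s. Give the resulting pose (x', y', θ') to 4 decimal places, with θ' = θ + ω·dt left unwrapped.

θ' = 3.1416 + -1.25·2.0 = 0.6416
R = v/ω = -1.25/-1.25 = 1.0000
x' = -5 + 1.0000·(sin 0.6416 − sin 3.1416) = -4.4015
y' = 1 − 1.0000·(cos 0.6416 − cos 3.1416) = -0.8011

(-4.4015, -0.8011, 0.6416)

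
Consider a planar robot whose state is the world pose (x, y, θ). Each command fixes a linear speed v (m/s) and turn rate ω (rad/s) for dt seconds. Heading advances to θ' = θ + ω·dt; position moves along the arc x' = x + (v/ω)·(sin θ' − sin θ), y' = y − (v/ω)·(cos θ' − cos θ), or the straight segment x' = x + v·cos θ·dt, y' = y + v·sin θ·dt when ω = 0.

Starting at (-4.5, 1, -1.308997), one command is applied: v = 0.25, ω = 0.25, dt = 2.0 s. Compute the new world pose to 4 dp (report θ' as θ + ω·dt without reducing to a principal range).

(-4.2577, 0.5686, -0.8090)

θ' = -1.3090 + 0.25·2.0 = -0.8090
R = v/ω = 0.25/0.25 = 1.0000
x' = -4.5 + 1.0000·(sin -0.8090 − sin -1.3090) = -4.2577
y' = 1 − 1.0000·(cos -0.8090 − cos -1.3090) = 0.5686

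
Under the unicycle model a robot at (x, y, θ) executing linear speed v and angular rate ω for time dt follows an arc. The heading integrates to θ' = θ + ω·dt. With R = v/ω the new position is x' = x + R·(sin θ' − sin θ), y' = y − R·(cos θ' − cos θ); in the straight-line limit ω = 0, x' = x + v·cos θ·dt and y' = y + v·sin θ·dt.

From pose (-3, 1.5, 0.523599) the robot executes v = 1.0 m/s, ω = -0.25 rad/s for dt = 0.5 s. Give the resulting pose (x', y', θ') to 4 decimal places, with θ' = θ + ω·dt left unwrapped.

(-2.5525, 1.7223, 0.3986)

θ' = 0.5236 + -0.25·0.5 = 0.3986
R = v/ω = 1.0/-0.25 = -4.0000
x' = -3 + -4.0000·(sin 0.3986 − sin 0.5236) = -2.5525
y' = 1.5 − -4.0000·(cos 0.3986 − cos 0.5236) = 1.7223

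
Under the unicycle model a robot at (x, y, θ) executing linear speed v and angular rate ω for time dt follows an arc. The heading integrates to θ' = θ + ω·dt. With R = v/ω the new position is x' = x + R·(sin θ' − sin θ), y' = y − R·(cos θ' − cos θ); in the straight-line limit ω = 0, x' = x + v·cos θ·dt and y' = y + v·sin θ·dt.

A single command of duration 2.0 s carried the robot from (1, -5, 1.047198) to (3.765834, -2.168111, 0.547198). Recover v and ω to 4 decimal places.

v = 2.0000, ω = -0.2500

Δθ = 0.547198 − 1.047198 = -0.500000
ω = Δθ/dt = -0.500000/2.0 = -0.2500
R = −Δy/(cos θ' − cos θ) = -8.0000
v = R·ω = -8.0000·-0.2500 = 2.0000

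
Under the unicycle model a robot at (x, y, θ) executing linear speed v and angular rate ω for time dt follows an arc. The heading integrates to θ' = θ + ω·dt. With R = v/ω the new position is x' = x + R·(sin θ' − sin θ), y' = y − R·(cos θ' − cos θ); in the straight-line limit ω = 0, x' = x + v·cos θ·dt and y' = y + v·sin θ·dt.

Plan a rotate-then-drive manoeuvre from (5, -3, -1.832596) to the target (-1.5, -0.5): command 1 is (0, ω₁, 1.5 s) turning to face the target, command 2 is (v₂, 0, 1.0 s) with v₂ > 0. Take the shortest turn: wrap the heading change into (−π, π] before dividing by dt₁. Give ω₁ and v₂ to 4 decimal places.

ω₁ = -1.1174, v₂ = 6.9642

heading to target = atan2(-0.5−-3, -1.5−5) = 2.7744
Δθ = wrap(2.7744 − -1.8326) = -1.6762; ω₁ = Δθ/dt₁ = -1.1174
distance = √((-1.5−5)² + (-0.5−-3)²) = 6.9642; v₂ = distance/dt₂ = 6.9642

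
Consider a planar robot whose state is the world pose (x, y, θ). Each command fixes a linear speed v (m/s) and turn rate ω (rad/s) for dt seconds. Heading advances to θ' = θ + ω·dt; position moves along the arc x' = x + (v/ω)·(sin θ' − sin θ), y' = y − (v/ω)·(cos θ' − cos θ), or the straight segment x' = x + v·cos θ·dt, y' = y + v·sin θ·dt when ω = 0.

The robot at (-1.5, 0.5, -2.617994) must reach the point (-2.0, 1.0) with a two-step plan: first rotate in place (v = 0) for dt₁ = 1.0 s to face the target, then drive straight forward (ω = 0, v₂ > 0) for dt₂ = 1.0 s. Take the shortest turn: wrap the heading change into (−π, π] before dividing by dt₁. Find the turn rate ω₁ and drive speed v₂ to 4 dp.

ω₁ = -1.3090, v₂ = 0.7071

heading to target = atan2(1−0.5, -2−-1.5) = 2.3562
Δθ = wrap(2.3562 − -2.6180) = -1.3090; ω₁ = Δθ/dt₁ = -1.3090
distance = √((-2−-1.5)² + (1−0.5)²) = 0.7071; v₂ = distance/dt₂ = 0.7071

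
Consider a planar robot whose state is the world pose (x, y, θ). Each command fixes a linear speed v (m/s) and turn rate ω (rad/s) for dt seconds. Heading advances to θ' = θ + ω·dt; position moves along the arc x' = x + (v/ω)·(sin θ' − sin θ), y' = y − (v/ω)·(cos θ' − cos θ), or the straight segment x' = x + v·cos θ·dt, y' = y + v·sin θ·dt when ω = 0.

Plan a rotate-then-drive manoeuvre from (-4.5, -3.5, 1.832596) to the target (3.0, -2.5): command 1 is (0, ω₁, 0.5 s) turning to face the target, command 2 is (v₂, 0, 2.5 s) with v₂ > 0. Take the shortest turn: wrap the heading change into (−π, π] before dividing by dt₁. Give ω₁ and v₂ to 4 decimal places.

heading to target = atan2(-2.5−-3.5, 3−-4.5) = 0.1326
Δθ = wrap(0.1326 − 1.8326) = -1.7000; ω₁ = Δθ/dt₁ = -3.4001
distance = √((3−-4.5)² + (-2.5−-3.5)²) = 7.5664; v₂ = distance/dt₂ = 3.0265

ω₁ = -3.4001, v₂ = 3.0265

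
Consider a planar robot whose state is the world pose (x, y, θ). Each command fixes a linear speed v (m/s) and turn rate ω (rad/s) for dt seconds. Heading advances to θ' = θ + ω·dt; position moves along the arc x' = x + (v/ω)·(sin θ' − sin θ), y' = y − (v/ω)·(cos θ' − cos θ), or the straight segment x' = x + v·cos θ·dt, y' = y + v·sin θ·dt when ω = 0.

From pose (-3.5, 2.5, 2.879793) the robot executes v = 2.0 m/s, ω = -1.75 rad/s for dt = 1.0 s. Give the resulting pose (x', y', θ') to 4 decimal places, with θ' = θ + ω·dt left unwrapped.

(-4.2377, 4.0917, 1.1298)

θ' = 2.8798 + -1.75·1.0 = 1.1298
R = v/ω = 2.0/-1.75 = -1.1429
x' = -3.5 + -1.1429·(sin 1.1298 − sin 2.8798) = -4.2377
y' = 2.5 − -1.1429·(cos 1.1298 − cos 2.8798) = 4.0917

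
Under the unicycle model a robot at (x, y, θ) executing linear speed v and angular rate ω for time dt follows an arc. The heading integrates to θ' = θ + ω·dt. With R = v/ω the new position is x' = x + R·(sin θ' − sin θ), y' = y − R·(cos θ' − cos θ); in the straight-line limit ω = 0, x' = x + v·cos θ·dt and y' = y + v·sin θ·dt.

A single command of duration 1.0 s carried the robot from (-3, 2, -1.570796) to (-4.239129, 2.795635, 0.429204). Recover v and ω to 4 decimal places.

v = -1.7500, ω = 2.0000

Δθ = 0.429204 − -1.570796 = 2.000000
ω = Δθ/dt = 2.000000/1.0 = 2.0000
R = Δx/(sin θ' − sin θ) = -0.8750
v = R·ω = -0.8750·2.0000 = -1.7500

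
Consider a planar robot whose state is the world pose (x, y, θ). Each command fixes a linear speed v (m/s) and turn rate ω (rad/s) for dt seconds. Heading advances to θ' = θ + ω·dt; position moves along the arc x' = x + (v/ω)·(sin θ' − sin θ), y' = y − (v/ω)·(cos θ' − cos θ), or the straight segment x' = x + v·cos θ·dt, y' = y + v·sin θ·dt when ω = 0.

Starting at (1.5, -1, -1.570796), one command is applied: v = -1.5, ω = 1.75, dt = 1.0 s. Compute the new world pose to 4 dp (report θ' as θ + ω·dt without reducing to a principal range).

θ' = -1.5708 + 1.75·1.0 = 0.1792
R = v/ω = -1.5/1.75 = -0.8571
x' = 1.5 + -0.8571·(sin 0.1792 − sin -1.5708) = 0.4901
y' = -1 − -0.8571·(cos 0.1792 − cos -1.5708) = -0.1566

(0.4901, -0.1566, 0.1792)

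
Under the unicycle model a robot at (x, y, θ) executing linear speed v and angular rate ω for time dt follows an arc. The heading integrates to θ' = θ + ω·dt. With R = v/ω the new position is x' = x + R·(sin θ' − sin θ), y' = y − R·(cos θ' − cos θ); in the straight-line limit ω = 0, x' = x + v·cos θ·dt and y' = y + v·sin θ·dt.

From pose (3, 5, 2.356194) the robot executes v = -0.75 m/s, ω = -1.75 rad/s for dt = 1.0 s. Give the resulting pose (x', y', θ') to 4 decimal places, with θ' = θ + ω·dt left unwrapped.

(2.9411, 4.3447, 0.6062)

θ' = 2.3562 + -1.75·1.0 = 0.6062
R = v/ω = -0.75/-1.75 = 0.4286
x' = 3 + 0.4286·(sin 0.6062 − sin 2.3562) = 2.9411
y' = 5 − 0.4286·(cos 0.6062 − cos 2.3562) = 4.3447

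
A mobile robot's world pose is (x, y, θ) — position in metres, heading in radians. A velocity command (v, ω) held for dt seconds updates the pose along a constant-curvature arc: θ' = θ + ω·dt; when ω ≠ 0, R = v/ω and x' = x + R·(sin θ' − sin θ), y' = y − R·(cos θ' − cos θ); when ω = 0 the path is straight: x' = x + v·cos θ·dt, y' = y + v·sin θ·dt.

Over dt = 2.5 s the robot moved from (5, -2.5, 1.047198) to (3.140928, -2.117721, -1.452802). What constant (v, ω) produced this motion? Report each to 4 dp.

Δθ = -1.452802 − 1.047198 = -2.500000
ω = Δθ/dt = -2.500000/2.5 = -1.0000
R = Δx/(sin θ' − sin θ) = 1.0000
v = R·ω = 1.0000·-1.0000 = -1.0000

v = -1.0000, ω = -1.0000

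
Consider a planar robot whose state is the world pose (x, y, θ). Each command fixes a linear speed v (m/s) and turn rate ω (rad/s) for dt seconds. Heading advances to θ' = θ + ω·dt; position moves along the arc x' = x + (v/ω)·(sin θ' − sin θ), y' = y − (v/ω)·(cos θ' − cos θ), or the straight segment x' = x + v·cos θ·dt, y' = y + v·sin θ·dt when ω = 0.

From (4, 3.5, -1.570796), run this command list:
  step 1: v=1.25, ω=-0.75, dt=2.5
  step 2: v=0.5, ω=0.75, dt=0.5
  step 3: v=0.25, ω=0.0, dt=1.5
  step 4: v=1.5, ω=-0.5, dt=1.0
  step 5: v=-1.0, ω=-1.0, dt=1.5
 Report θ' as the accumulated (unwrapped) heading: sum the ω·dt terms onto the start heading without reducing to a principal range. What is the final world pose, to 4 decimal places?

step 1: θ'=-3.4458 (R=-1.6667) → pose (1.8341, 1.9099, -3.4458)
step 2: θ'=-3.0708 (R=0.6667) → pose (1.5873, 1.9388, -3.0708)
step 3: θ'=-3.0708 (straight) → pose (1.2132, 1.9123, -3.0708)
step 4: θ'=-3.5708 (R=-3.0000) → pose (-0.2474, 2.1769, -3.5708)
step 5: θ'=-5.0708 (R=1.0000) → pose (0.2729, 0.9168, -5.0708)

(0.2729, 0.9168, -5.0708)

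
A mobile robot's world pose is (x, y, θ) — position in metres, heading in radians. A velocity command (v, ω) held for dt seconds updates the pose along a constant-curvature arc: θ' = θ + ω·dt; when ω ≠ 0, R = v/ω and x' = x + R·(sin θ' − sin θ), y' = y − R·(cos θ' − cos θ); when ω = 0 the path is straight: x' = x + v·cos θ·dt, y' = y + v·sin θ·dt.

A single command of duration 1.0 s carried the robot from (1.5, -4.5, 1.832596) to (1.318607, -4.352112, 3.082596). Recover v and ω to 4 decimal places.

v = 0.2500, ω = 1.2500

Δθ = 3.082596 − 1.832596 = 1.250000
ω = Δθ/dt = 1.250000/1.0 = 1.2500
R = Δx/(sin θ' − sin θ) = 0.2000
v = R·ω = 0.2000·1.2500 = 0.2500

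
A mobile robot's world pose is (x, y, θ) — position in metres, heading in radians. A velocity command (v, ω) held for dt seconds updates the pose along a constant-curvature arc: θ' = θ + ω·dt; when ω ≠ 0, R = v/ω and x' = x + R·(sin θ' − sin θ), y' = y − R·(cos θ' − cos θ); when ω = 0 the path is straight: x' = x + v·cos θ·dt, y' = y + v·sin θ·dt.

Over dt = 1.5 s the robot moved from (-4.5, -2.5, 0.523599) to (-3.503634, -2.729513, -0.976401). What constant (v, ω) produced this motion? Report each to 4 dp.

Δθ = -0.976401 − 0.523599 = -1.500000
ω = Δθ/dt = -1.500000/1.5 = -1.0000
R = Δx/(sin θ' − sin θ) = -0.7500
v = R·ω = -0.7500·-1.0000 = 0.7500

v = 0.7500, ω = -1.0000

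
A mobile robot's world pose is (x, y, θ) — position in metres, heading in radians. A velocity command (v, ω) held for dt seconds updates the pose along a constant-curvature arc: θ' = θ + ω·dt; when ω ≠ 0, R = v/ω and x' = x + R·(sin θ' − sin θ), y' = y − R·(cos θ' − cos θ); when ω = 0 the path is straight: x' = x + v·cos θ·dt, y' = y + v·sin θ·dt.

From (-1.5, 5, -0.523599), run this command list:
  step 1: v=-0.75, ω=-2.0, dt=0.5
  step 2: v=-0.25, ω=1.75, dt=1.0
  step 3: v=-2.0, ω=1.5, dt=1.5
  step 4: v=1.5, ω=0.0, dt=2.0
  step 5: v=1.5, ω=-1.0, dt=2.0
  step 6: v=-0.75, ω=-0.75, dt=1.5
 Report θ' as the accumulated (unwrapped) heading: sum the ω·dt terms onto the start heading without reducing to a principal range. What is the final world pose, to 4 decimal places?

step 1: θ'=-1.5236 (R=0.3750) → pose (-1.6871, 5.3071, -1.5236)
step 2: θ'=0.2264 (R=-0.1429) → pose (-1.8618, 5.4395, 0.2264)
step 3: θ'=2.4764 (R=-1.3333) → pose (-2.3855, 3.0912, 2.4764)
step 4: θ'=2.4764 (straight) → pose (-4.7459, 4.9428, 2.4764)
step 5: θ'=0.4764 (R=-1.5000) → pose (-4.5080, 7.4560, 0.4764)
step 6: θ'=-0.6486 (R=1.0000) → pose (-5.5706, 7.5477, -0.6486)

(-5.5706, 7.5477, -0.6486)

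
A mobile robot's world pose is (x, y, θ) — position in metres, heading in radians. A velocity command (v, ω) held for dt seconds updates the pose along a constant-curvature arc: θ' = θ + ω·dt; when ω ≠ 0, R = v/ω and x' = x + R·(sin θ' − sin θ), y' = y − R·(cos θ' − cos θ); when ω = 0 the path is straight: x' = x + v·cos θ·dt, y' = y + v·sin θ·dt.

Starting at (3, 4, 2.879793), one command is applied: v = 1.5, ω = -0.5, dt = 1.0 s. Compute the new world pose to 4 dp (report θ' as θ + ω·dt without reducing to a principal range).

θ' = 2.8798 + -0.5·1.0 = 2.3798
R = v/ω = 1.5/-0.5 = -3.0000
x' = 3 + -3.0000·(sin 2.3798 − sin 2.8798) = 1.7058
y' = 4 − -3.0000·(cos 2.3798 − cos 2.8798) = 4.7270

(1.7058, 4.7270, 2.3798)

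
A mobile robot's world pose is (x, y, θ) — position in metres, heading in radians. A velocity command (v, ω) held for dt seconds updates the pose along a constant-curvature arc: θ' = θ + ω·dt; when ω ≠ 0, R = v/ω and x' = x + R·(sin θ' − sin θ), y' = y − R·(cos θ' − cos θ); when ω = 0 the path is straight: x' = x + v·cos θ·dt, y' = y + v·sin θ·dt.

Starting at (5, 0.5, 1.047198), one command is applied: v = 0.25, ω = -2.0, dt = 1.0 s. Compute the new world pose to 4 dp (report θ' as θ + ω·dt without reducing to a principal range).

(5.2101, 0.5099, -0.9528)

θ' = 1.0472 + -2.0·1.0 = -0.9528
R = v/ω = 0.25/-2.0 = -0.1250
x' = 5 + -0.1250·(sin -0.9528 − sin 1.0472) = 5.2101
y' = 0.5 − -0.1250·(cos -0.9528 − cos 1.0472) = 0.5099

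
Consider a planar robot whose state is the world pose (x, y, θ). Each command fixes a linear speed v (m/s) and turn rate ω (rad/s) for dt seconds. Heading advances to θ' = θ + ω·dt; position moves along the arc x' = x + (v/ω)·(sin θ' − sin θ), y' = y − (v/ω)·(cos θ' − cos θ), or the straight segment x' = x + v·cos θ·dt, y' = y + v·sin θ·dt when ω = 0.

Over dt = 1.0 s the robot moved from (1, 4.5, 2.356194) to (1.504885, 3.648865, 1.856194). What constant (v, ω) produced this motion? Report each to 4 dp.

Δθ = 1.856194 − 2.356194 = -0.500000
ω = Δθ/dt = -0.500000/1.0 = -0.5000
R = −Δy/(cos θ' − cos θ) = 2.0000
v = R·ω = 2.0000·-0.5000 = -1.0000

v = -1.0000, ω = -0.5000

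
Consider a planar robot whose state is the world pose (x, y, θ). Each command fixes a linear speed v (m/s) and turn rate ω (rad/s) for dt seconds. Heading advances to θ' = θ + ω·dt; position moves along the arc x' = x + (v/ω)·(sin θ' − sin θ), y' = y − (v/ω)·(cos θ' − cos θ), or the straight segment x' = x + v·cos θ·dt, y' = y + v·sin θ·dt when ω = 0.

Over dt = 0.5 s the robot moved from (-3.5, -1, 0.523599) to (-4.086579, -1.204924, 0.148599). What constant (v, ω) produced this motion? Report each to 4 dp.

Δθ = 0.148599 − 0.523599 = -0.375000
ω = Δθ/dt = -0.375000/0.5 = -0.7500
R = Δx/(sin θ' − sin θ) = 1.6667
v = R·ω = 1.6667·-0.7500 = -1.2500

v = -1.2500, ω = -0.7500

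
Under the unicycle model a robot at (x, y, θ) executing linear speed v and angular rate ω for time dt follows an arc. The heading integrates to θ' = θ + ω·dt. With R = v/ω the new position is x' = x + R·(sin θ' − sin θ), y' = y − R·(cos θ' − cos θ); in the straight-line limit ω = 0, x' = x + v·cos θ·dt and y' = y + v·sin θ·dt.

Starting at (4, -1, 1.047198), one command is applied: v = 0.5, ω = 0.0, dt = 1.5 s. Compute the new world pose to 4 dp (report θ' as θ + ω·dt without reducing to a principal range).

θ' = 1.0472 + 0.0·1.5 = 1.0472
ω = 0 → straight: x' = 4 + 0.5·cos(1.0472)·1.5 = 4.3750
y' = -1 + 0.5·sin(1.0472)·1.5 = -0.3505

(4.3750, -0.3505, 1.0472)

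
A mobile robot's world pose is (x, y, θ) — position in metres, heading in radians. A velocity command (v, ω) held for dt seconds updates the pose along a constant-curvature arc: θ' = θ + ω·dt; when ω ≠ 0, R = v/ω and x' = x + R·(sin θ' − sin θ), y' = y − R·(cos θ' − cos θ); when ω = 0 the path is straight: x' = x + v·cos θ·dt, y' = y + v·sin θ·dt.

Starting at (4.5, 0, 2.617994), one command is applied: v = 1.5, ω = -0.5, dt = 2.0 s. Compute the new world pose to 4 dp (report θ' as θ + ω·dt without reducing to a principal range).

(3.0033, 2.4565, 1.6180)

θ' = 2.6180 + -0.5·2.0 = 1.6180
R = v/ω = 1.5/-0.5 = -3.0000
x' = 4.5 + -3.0000·(sin 1.6180 − sin 2.6180) = 3.0033
y' = 0 − -3.0000·(cos 1.6180 − cos 2.6180) = 2.4565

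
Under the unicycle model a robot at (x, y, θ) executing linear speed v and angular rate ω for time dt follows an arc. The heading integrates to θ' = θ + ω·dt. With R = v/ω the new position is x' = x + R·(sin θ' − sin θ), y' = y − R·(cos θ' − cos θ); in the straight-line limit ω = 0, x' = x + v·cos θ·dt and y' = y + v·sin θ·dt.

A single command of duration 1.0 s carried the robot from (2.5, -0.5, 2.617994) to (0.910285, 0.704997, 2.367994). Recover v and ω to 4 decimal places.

Δθ = 2.367994 − 2.617994 = -0.250000
ω = Δθ/dt = -0.250000/1.0 = -0.2500
R = Δx/(sin θ' − sin θ) = -8.0000
v = R·ω = -8.0000·-0.2500 = 2.0000

v = 2.0000, ω = -0.2500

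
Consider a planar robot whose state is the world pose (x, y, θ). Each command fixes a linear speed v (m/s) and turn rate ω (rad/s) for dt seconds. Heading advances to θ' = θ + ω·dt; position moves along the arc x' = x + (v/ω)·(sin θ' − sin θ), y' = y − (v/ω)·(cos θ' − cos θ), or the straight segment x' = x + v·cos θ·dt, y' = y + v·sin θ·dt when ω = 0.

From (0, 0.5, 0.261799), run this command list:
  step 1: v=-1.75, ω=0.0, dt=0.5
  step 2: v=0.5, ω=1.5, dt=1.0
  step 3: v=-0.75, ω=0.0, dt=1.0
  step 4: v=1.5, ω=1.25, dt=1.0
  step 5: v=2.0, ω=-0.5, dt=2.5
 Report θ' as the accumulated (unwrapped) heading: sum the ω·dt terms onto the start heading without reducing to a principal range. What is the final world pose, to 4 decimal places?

(-4.8942, 4.0915, 1.7618)

step 1: θ'=0.2618 (straight) → pose (-0.8452, 0.2735, 0.2618)
step 2: θ'=1.7618 (R=0.3333) → pose (-0.6042, 0.6588, 1.7618)
step 3: θ'=1.7618 (straight) → pose (-0.4618, -0.0776, 1.7618)
step 4: θ'=3.0118 (R=1.2000) → pose (-1.4847, 0.8845, 3.0118)
step 5: θ'=1.7618 (R=-4.0000) → pose (-4.8942, 4.0915, 1.7618)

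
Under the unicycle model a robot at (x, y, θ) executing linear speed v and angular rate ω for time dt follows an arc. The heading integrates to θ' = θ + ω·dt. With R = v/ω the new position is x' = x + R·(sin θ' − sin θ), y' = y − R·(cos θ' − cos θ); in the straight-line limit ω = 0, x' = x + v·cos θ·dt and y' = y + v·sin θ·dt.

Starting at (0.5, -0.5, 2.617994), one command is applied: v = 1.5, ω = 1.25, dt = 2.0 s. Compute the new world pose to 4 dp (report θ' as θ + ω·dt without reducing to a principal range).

θ' = 2.6180 + 1.25·2.0 = 5.1180
R = v/ω = 1.5/1.25 = 1.2000
x' = 0.5 + 1.2000·(sin 5.1180 − sin 2.6180) = -1.2026
y' = -0.5 − 1.2000·(cos 5.1180 − cos 2.6180) = -2.0127

(-1.2026, -2.0127, 5.1180)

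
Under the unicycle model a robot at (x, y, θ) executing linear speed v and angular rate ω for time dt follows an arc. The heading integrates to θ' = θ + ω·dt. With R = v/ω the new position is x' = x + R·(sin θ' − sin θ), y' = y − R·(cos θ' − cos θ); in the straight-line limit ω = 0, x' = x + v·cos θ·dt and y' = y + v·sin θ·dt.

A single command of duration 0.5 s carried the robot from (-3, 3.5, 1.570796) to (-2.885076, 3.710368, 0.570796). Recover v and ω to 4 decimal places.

Δθ = 0.570796 − 1.570796 = -1.000000
ω = Δθ/dt = -1.000000/0.5 = -2.0000
R = −Δy/(cos θ' − cos θ) = -0.2500
v = R·ω = -0.2500·-2.0000 = 0.5000

v = 0.5000, ω = -2.0000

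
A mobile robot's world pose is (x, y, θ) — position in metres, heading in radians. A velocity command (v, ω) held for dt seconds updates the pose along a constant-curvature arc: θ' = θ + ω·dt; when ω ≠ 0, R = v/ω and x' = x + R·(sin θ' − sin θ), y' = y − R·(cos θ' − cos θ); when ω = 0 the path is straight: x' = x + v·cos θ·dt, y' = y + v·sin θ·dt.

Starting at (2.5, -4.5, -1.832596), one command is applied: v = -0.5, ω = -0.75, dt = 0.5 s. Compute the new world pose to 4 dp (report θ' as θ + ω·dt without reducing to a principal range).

θ' = -1.8326 + -0.75·0.5 = -2.2076
R = v/ω = -0.5/-0.75 = 0.6667
x' = 2.5 + 0.6667·(sin -2.2076 − sin -1.8326) = 2.6079
y' = -4.5 − 0.6667·(cos -2.2076 − cos -1.8326) = -4.2761

(2.6079, -4.2761, -2.2076)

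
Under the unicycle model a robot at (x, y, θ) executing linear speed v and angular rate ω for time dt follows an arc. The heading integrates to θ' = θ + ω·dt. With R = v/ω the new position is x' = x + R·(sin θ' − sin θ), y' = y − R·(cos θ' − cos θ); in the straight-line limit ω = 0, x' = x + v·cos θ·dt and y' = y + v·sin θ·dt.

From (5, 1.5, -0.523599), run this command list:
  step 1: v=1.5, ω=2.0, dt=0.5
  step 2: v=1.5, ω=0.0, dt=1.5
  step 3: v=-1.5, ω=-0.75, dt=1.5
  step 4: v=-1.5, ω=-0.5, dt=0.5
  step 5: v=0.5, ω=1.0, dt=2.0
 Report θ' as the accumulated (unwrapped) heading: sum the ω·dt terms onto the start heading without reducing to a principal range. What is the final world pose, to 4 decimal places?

(5.8951, 3.3061, 1.1014)

step 1: θ'=0.4764 (R=0.7500) → pose (5.7189, 1.4830, 0.4764)
step 2: θ'=0.4764 (straight) → pose (7.7184, 2.5148, 0.4764)
step 3: θ'=-0.6486 (R=2.0000) → pose (5.5931, 2.6983, -0.6486)
step 4: θ'=-0.8986 (R=3.0000) → pose (5.0579, 3.2210, -0.8986)
step 5: θ'=1.1014 (R=0.5000) → pose (5.8951, 3.3061, 1.1014)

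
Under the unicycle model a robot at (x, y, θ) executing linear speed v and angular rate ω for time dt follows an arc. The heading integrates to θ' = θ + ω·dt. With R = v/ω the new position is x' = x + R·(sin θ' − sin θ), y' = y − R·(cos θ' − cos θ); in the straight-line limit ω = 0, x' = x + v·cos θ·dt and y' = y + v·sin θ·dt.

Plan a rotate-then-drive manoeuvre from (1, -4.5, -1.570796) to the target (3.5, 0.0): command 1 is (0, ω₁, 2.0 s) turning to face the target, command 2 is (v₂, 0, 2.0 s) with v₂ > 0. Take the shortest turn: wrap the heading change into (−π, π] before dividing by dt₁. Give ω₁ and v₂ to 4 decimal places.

heading to target = atan2(0−-4.5, 3.5−1) = 1.0637
Δθ = wrap(1.0637 − -1.5708) = 2.6345; ω₁ = Δθ/dt₁ = 1.3172
distance = √((3.5−1)² + (0−-4.5)²) = 5.1478; v₂ = distance/dt₂ = 2.5739

ω₁ = 1.3172, v₂ = 2.5739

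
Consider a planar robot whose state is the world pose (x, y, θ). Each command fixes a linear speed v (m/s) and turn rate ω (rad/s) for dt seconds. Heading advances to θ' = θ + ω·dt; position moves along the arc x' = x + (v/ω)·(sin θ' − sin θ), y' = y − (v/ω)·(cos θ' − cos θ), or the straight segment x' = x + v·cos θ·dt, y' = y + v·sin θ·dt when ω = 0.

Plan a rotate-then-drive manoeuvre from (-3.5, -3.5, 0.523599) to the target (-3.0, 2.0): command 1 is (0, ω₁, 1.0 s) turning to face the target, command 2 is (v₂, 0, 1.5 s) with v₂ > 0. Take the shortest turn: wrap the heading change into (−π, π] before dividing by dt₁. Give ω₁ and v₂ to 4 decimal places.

heading to target = atan2(2−-3.5, -3−-3.5) = 1.4801
Δθ = wrap(1.4801 − 0.5236) = 0.9565; ω₁ = Δθ/dt₁ = 0.9565
distance = √((-3−-3.5)² + (2−-3.5)²) = 5.5227; v₂ = distance/dt₂ = 3.6818

ω₁ = 0.9565, v₂ = 3.6818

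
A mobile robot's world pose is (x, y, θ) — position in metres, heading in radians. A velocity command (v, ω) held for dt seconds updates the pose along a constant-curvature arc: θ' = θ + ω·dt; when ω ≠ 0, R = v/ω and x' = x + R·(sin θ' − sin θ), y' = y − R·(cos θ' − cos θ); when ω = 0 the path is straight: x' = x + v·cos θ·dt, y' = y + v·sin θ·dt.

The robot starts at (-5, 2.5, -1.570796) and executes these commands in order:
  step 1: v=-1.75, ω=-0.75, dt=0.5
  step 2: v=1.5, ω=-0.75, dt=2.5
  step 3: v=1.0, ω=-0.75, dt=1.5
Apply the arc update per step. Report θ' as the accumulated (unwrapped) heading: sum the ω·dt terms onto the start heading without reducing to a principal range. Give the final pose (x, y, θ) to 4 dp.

(-8.4148, 3.8769, -4.9458)

step 1: θ'=-1.9458 (R=2.3333) → pose (-4.8379, 3.3546, -1.9458)
step 2: θ'=-3.8208 (R=-2.0000) → pose (-7.9552, 2.5310, -3.8208)
step 3: θ'=-4.9458 (R=-1.3333) → pose (-8.4148, 3.8769, -4.9458)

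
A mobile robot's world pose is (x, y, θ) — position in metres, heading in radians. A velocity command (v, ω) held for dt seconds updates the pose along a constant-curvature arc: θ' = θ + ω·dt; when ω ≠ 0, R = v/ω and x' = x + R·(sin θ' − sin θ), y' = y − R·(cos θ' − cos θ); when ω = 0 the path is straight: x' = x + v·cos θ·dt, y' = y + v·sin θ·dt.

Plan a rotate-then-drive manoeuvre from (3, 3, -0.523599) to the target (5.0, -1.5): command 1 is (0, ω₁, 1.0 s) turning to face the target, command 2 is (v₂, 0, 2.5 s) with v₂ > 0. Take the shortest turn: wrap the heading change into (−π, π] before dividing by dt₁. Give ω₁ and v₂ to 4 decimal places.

heading to target = atan2(-1.5−3, 5−3) = -1.1526
Δθ = wrap(-1.1526 − -0.5236) = -0.6290; ω₁ = Δθ/dt₁ = -0.6290
distance = √((5−3)² + (-1.5−3)²) = 4.9244; v₂ = distance/dt₂ = 1.9698

ω₁ = -0.6290, v₂ = 1.9698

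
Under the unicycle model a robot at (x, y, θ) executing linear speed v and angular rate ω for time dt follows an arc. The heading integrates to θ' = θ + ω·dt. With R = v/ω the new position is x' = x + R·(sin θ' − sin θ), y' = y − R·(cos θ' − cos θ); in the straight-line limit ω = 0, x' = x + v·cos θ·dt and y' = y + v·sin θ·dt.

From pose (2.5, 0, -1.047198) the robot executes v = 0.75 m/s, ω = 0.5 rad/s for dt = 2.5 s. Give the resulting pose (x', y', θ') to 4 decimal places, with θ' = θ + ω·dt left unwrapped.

(4.1012, -0.7193, 0.2028)

θ' = -1.0472 + 0.5·2.5 = 0.2028
R = v/ω = 0.75/0.5 = 1.5000
x' = 2.5 + 1.5000·(sin 0.2028 − sin -1.0472) = 4.1012
y' = 0 − 1.5000·(cos 0.2028 − cos -1.0472) = -0.7193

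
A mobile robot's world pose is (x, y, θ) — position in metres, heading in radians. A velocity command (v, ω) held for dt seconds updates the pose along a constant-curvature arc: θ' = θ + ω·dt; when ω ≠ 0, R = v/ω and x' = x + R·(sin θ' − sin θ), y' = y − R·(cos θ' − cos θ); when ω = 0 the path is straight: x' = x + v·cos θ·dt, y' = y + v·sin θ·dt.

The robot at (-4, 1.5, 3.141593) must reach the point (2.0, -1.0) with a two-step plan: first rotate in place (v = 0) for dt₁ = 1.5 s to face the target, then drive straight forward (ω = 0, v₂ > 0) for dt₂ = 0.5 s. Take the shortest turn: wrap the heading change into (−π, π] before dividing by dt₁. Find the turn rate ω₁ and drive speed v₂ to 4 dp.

ω₁ = 1.8312, v₂ = 13.0000

heading to target = atan2(-1−1.5, 2−-4) = -0.3948
Δθ = wrap(-0.3948 − 3.1416) = 2.7468; ω₁ = Δθ/dt₁ = 1.8312
distance = √((2−-4)² + (-1−1.5)²) = 6.5000; v₂ = distance/dt₂ = 13.0000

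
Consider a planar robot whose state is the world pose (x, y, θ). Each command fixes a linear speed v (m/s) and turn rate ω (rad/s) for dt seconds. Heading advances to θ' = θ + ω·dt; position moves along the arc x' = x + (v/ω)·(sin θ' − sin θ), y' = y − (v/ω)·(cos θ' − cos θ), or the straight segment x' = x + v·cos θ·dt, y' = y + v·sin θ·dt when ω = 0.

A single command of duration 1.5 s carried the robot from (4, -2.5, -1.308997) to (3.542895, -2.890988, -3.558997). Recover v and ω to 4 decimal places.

v = 0.5000, ω = -1.5000

Δθ = -3.558997 − -1.308997 = -2.250000
ω = Δθ/dt = -2.250000/1.5 = -1.5000
R = Δx/(sin θ' − sin θ) = -0.3333
v = R·ω = -0.3333·-1.5000 = 0.5000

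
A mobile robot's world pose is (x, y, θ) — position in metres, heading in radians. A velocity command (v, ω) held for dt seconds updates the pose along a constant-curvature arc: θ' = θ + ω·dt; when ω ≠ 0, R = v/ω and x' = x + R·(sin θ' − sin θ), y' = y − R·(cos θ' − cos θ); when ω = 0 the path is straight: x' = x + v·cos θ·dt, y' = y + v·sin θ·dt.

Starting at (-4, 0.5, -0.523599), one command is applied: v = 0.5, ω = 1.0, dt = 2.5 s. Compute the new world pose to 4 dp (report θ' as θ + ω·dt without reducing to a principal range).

(-3.2906, 1.1303, 1.9764)

θ' = -0.5236 + 1.0·2.5 = 1.9764
R = v/ω = 0.5/1.0 = 0.5000
x' = -4 + 0.5000·(sin 1.9764 − sin -0.5236) = -3.2906
y' = 0.5 − 0.5000·(cos 1.9764 − cos -0.5236) = 1.1303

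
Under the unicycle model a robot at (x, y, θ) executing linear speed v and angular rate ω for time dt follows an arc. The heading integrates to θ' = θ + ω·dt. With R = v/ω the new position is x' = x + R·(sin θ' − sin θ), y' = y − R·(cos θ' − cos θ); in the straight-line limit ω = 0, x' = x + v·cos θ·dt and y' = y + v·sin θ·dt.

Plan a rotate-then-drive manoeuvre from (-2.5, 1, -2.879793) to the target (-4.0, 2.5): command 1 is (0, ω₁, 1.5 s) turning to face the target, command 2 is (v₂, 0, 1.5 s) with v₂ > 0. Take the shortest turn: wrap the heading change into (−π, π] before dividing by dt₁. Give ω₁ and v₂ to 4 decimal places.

heading to target = atan2(2.5−1, -4−-2.5) = 2.3562
Δθ = wrap(2.3562 − -2.8798) = -1.0472; ω₁ = Δθ/dt₁ = -0.6981
distance = √((-4−-2.5)² + (2.5−1)²) = 2.1213; v₂ = distance/dt₂ = 1.4142

ω₁ = -0.6981, v₂ = 1.4142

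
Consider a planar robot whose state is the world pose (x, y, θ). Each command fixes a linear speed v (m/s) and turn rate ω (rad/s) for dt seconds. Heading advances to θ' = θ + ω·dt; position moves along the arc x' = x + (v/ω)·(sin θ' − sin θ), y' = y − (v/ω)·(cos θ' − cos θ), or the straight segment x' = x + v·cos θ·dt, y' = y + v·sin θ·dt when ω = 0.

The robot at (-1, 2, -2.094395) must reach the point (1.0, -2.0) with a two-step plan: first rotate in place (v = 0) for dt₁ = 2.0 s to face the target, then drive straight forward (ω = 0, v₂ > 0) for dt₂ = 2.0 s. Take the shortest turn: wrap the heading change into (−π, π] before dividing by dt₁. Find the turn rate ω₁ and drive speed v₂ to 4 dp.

ω₁ = 0.4936, v₂ = 2.2361

heading to target = atan2(-2−2, 1−-1) = -1.1071
Δθ = wrap(-1.1071 − -2.0944) = 0.9872; ω₁ = Δθ/dt₁ = 0.4936
distance = √((1−-1)² + (-2−2)²) = 4.4721; v₂ = distance/dt₂ = 2.2361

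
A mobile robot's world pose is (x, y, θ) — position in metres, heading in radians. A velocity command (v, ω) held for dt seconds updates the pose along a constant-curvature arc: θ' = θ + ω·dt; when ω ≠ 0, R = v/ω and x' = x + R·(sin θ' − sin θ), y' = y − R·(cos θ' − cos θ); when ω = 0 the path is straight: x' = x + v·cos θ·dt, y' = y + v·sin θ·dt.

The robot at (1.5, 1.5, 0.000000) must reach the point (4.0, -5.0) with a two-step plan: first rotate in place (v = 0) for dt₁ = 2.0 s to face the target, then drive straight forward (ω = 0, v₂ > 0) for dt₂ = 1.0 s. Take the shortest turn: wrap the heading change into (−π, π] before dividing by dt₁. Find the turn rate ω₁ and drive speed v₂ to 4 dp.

ω₁ = -0.6018, v₂ = 6.9642

heading to target = atan2(-5−1.5, 4−1.5) = -1.2036
Δθ = wrap(-1.2036 − 0.0000) = -1.2036; ω₁ = Δθ/dt₁ = -0.6018
distance = √((4−1.5)² + (-5−1.5)²) = 6.9642; v₂ = distance/dt₂ = 6.9642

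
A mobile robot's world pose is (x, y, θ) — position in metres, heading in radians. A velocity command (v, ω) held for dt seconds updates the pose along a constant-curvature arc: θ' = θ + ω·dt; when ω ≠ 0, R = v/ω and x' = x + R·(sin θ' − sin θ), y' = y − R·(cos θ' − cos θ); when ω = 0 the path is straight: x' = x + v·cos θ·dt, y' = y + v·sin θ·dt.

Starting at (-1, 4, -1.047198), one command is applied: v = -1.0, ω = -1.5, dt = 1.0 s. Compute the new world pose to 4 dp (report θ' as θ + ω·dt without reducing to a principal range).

θ' = -1.0472 + -1.5·1.0 = -2.5472
R = v/ω = -1.0/-1.5 = 0.6667
x' = -1 + 0.6667·(sin -2.5472 − sin -1.0472) = -0.7960
y' = 4 − 0.6667·(cos -2.5472 − cos -1.0472) = 4.8857

(-0.7960, 4.8857, -2.5472)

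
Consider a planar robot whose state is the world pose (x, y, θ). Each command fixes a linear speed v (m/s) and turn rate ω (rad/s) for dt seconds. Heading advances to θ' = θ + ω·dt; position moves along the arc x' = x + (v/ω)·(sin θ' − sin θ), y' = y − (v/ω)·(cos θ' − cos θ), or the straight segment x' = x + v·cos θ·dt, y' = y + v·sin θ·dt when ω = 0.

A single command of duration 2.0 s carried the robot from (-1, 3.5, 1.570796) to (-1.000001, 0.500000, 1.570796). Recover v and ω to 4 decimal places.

Δθ = 1.570796 − 1.570796 = 0.000000
ω = Δθ/dt = 0.000000/2.0 = 0.0000
ω = 0 → v = (Δx·cos θ + Δy·sin θ)/dt = -1.5000

v = -1.5000, ω = 0.0000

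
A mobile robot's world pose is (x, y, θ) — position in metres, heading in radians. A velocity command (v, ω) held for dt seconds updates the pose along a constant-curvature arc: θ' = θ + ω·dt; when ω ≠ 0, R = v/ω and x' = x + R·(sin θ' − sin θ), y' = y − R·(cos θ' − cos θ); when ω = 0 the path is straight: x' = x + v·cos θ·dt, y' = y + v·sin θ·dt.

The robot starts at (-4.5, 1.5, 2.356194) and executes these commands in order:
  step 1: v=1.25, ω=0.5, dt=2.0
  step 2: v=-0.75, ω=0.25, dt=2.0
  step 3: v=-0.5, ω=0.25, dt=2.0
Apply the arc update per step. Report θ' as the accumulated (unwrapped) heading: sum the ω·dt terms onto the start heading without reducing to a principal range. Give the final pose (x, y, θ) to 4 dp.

(-4.9093, 3.6533, 4.3562)

step 1: θ'=3.3562 (R=2.5000) → pose (-6.8002, 2.1749, 3.3562)
step 2: θ'=3.8562 (R=-3.0000) → pose (-5.4731, 2.8400, 3.8562)
step 3: θ'=4.3562 (R=-2.0000) → pose (-4.9093, 3.6533, 4.3562)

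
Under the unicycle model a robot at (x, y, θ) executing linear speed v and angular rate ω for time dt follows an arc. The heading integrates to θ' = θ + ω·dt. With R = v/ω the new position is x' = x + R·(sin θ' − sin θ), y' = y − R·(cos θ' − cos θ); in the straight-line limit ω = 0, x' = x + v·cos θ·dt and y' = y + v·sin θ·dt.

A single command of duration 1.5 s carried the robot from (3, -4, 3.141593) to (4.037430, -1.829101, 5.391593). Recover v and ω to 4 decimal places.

Δθ = 5.391593 − 3.141593 = 2.250000
ω = Δθ/dt = 2.250000/1.5 = 1.5000
R = −Δy/(cos θ' − cos θ) = -1.3333
v = R·ω = -1.3333·1.5000 = -2.0000

v = -2.0000, ω = 1.5000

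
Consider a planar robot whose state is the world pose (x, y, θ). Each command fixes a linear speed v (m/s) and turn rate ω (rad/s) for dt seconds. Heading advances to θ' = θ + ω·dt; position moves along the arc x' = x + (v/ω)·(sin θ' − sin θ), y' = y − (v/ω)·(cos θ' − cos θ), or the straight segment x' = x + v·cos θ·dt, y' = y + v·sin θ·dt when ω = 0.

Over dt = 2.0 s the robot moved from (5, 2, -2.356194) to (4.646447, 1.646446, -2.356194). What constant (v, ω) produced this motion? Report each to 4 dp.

Δθ = -2.356194 − -2.356194 = 0.000000
ω = Δθ/dt = 0.000000/2.0 = 0.0000
ω = 0 → v = (Δx·cos θ + Δy·sin θ)/dt = 0.2500

v = 0.2500, ω = 0.0000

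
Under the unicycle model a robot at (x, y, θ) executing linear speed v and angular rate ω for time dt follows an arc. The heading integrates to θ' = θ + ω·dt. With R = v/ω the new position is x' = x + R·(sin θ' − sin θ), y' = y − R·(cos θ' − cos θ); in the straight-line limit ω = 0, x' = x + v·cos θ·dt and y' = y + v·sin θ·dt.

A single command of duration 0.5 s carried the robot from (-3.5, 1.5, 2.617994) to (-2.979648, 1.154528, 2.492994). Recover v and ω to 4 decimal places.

Δθ = 2.492994 − 2.617994 = -0.125000
ω = Δθ/dt = -0.125000/0.5 = -0.2500
R = Δx/(sin θ' − sin θ) = 5.0000
v = R·ω = 5.0000·-0.2500 = -1.2500

v = -1.2500, ω = -0.2500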